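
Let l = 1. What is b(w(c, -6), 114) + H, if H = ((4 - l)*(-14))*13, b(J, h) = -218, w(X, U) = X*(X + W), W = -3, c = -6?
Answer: -764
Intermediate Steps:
w(X, U) = X*(-3 + X) (w(X, U) = X*(X - 3) = X*(-3 + X))
H = -546 (H = ((4 - 1*1)*(-14))*13 = ((4 - 1)*(-14))*13 = (3*(-14))*13 = -42*13 = -546)
b(w(c, -6), 114) + H = -218 - 546 = -764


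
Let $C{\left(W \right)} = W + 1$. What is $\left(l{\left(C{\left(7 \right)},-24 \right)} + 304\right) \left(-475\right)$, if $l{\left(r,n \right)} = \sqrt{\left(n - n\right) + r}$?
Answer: $-144400 - 950 \sqrt{2} \approx -1.4574 \cdot 10^{5}$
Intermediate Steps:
$C{\left(W \right)} = 1 + W$
$l{\left(r,n \right)} = \sqrt{r}$ ($l{\left(r,n \right)} = \sqrt{0 + r} = \sqrt{r}$)
$\left(l{\left(C{\left(7 \right)},-24 \right)} + 304\right) \left(-475\right) = \left(\sqrt{1 + 7} + 304\right) \left(-475\right) = \left(\sqrt{8} + 304\right) \left(-475\right) = \left(2 \sqrt{2} + 304\right) \left(-475\right) = \left(304 + 2 \sqrt{2}\right) \left(-475\right) = -144400 - 950 \sqrt{2}$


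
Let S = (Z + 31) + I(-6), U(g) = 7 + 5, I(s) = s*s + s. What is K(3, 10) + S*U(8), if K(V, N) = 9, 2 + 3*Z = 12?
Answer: 781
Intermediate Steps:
I(s) = s + s**2 (I(s) = s**2 + s = s + s**2)
Z = 10/3 (Z = -2/3 + (1/3)*12 = -2/3 + 4 = 10/3 ≈ 3.3333)
U(g) = 12
S = 193/3 (S = (10/3 + 31) - 6*(1 - 6) = 103/3 - 6*(-5) = 103/3 + 30 = 193/3 ≈ 64.333)
K(3, 10) + S*U(8) = 9 + (193/3)*12 = 9 + 772 = 781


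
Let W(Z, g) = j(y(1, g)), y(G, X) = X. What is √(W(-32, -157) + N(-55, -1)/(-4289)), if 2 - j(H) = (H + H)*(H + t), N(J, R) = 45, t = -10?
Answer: I*√964587732161/4289 ≈ 228.99*I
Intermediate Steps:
j(H) = 2 - 2*H*(-10 + H) (j(H) = 2 - (H + H)*(H - 10) = 2 - 2*H*(-10 + H))
W(Z, g) = 2 - 2*g² + 20*g
√(W(-32, -157) + N(-55, -1)/(-4289)) = √((2 - 2*(-157)² + 20*(-157)) + 45/(-4289)) = √((2 - 2*24649 - 3140) + 45*(-1/4289)) = √((2 - 49298 - 3140) - 45/4289) = √(-52436 - 45/4289) = √(-224898049/4289) = I*√964587732161/4289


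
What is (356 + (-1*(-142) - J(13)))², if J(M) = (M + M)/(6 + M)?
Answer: 89038096/361 ≈ 2.4664e+5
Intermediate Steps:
J(M) = 2*M/(6 + M) (J(M) = (2*M)/(6 + M) = 2*M/(6 + M))
(356 + (-1*(-142) - J(13)))² = (356 + (-1*(-142) - 2*13/(6 + 13)))² = (356 + (142 - 2*13/19))² = (356 + (142 - 1*26/19))² = (356 + (142 - 26/19))² = (356 + 2672/19)² = (9436/19)² = 89038096/361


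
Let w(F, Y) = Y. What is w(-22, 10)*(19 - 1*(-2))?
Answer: 210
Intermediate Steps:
w(-22, 10)*(19 - 1*(-2)) = 10*(19 - 1*(-2)) = 10*(19 + 2) = 10*21 = 210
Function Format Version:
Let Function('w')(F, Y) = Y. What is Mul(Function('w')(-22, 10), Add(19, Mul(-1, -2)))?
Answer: 210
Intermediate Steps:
Mul(Function('w')(-22, 10), Add(19, Mul(-1, -2))) = Mul(10, Add(19, Mul(-1, -2))) = Mul(10, Add(19, 2)) = Mul(10, 21) = 210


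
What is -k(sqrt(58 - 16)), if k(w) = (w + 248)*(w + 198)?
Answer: -49146 - 446*sqrt(42) ≈ -52036.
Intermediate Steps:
k(w) = (198 + w)*(248 + w) (k(w) = (248 + w)*(198 + w) = (198 + w)*(248 + w))
-k(sqrt(58 - 16)) = -(49104 + (sqrt(58 - 16))**2 + 446*sqrt(58 - 16)) = -(49104 + (sqrt(42))**2 + 446*sqrt(42)) = -(49104 + 42 + 446*sqrt(42)) = -(49146 + 446*sqrt(42)) = -49146 - 446*sqrt(42)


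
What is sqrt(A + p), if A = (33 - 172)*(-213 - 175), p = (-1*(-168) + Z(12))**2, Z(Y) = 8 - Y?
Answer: 22*sqrt(167) ≈ 284.30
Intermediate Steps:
p = 26896 (p = (-1*(-168) + (8 - 1*12))**2 = (168 + (8 - 12))**2 = (168 - 4)**2 = 164**2 = 26896)
A = 53932 (A = -139*(-388) = 53932)
sqrt(A + p) = sqrt(53932 + 26896) = sqrt(80828) = 22*sqrt(167)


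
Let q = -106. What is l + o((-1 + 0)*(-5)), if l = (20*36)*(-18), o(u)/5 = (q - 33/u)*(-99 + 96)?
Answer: -11271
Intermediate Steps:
o(u) = 1590 + 495/u (o(u) = 5*((-106 - 33/u)*(-99 + 96)) = 5*((-106 - 33/u)*(-3)) = 5*(318 + 99/u) = 1590 + 495/u)
l = -12960 (l = 720*(-18) = -12960)
l + o((-1 + 0)*(-5)) = -12960 + (1590 + 495/(((-1 + 0)*(-5)))) = -12960 + (1590 + 495/((-1*(-5)))) = -12960 + (1590 + 495/5) = -12960 + (1590 + 495*(1/5)) = -12960 + (1590 + 99) = -12960 + 1689 = -11271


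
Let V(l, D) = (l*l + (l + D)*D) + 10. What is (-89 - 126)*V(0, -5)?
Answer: -7525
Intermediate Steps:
V(l, D) = 10 + l**2 + D*(D + l) (V(l, D) = (l**2 + (D + l)*D) + 10 = (l**2 + D*(D + l)) + 10 = 10 + l**2 + D*(D + l))
(-89 - 126)*V(0, -5) = (-89 - 126)*(10 + (-5)**2 + 0**2 - 5*0) = -215*(10 + 25 + 0 + 0) = -215*35 = -7525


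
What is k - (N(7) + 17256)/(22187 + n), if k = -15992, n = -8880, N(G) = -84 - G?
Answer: -212822709/13307 ≈ -15993.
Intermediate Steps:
k - (N(7) + 17256)/(22187 + n) = -15992 - ((-84 - 1*7) + 17256)/(22187 - 8880) = -15992 - ((-84 - 7) + 17256)/13307 = -15992 - (-91 + 17256)/13307 = -15992 - 17165/13307 = -212822709/13307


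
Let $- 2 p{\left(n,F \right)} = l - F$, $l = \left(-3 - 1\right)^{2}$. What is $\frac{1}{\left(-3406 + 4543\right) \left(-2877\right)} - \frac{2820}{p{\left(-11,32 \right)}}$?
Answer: $- \frac{2306160047}{6542298} \approx -352.5$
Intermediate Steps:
$l = 16$ ($l = \left(-4\right)^{2} = 16$)
$p{\left(n,F \right)} = -8 + \frac{F}{2}$ ($p{\left(n,F \right)} = - \frac{16 - F}{2} = -8 + \frac{F}{2}$)
$\frac{1}{\left(-3406 + 4543\right) \left(-2877\right)} - \frac{2820}{p{\left(-11,32 \right)}} = \frac{1}{\left(-3406 + 4543\right) \left(-2877\right)} - \frac{2820}{-8 + \frac{1}{2} \cdot 32} = \frac{1}{1137} \left(- \frac{1}{2877}\right) - \frac{2820}{-8 + 16} = \frac{1}{1137} \left(- \frac{1}{2877}\right) - \frac{2820}{8} = - \frac{1}{3271149} - \frac{705}{2} = - \frac{2306160047}{6542298}$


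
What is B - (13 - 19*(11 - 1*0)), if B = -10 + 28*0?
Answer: 186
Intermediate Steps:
B = -10 (B = -10 + 0 = -10)
B - (13 - 19*(11 - 1*0)) = -10 - (13 - 19*(11 - 1*0)) = -10 - (13 - 19*(11 + 0)) = -10 - (13 - 19*11) = -10 - (13 - 209) = -10 - 1*(-196) = -10 + 196 = 186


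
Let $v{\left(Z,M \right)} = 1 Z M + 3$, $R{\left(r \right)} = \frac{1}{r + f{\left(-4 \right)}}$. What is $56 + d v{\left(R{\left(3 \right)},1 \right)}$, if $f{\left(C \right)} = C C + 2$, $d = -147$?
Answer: $-392$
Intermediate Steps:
$f{\left(C \right)} = 2 + C^{2}$ ($f{\left(C \right)} = C^{2} + 2 = 2 + C^{2}$)
$R{\left(r \right)} = \frac{1}{18 + r}$ ($R{\left(r \right)} = \frac{1}{r + \left(2 + \left(-4\right)^{2}\right)} = \frac{1}{r + \left(2 + 16\right)} = \frac{1}{r + 18} = \frac{1}{18 + r}$)
$v{\left(Z,M \right)} = 3 + M Z$ ($v{\left(Z,M \right)} = Z M + 3 = M Z + 3 = 3 + M Z$)
$56 + d v{\left(R{\left(3 \right)},1 \right)} = 56 - 147 \left(3 + 1 \frac{1}{18 + 3}\right) = 56 - 147 \left(3 + 1 \cdot \frac{1}{21}\right) = 56 - 147 \left(3 + \frac{1}{21}\right) = 56 - 448 = -392$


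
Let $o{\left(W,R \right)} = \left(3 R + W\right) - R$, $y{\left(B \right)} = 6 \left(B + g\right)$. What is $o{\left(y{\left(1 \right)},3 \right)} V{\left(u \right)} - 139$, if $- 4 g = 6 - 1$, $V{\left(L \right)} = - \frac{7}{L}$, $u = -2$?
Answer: $- \frac{493}{4} \approx -123.25$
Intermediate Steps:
$g = - \frac{5}{4}$ ($g = - \frac{6 - 1}{4} = \left(- \frac{1}{4}\right) 5 = - \frac{5}{4} \approx -1.25$)
$y{\left(B \right)} = - \frac{15}{2} + 6 B$ ($y{\left(B \right)} = 6 \left(B - \frac{5}{4}\right) = 6 \left(- \frac{5}{4} + B\right) = - \frac{15}{2} + 6 B$)
$o{\left(W,R \right)} = W + 2 R$ ($o{\left(W,R \right)} = \left(W + 3 R\right) - R = W + 2 R$)
$o{\left(y{\left(1 \right)},3 \right)} V{\left(u \right)} - 139 = \left(\left(- \frac{15}{2} + 6 \cdot 1\right) + 2 \cdot 3\right) \left(- \frac{7}{-2}\right) - 139 = \left(\left(- \frac{15}{2} + 6\right) + 6\right) \left(\left(-7\right) \left(- \frac{1}{2}\right)\right) - 139 = \left(- \frac{3}{2} + 6\right) \frac{7}{2} - 139 = \frac{9}{2} \cdot \frac{7}{2} - 139 = \frac{63}{4} - 139 = - \frac{493}{4}$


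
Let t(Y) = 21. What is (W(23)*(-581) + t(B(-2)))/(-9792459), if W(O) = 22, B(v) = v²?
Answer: 12761/9792459 ≈ 0.0013031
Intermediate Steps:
(W(23)*(-581) + t(B(-2)))/(-9792459) = (22*(-581) + 21)/(-9792459) = (-12782 + 21)*(-1/9792459) = -12761*(-1/9792459) = 12761/9792459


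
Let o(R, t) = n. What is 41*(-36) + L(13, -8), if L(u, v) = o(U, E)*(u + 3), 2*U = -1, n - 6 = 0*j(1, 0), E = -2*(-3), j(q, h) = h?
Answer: -1380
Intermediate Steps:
E = 6
n = 6 (n = 6 + 0*0 = 6 + 0 = 6)
U = -½ (U = (½)*(-1) = -½ ≈ -0.50000)
o(R, t) = 6
L(u, v) = 18 + 6*u (L(u, v) = 6*(u + 3) = 6*(3 + u) = 18 + 6*u)
41*(-36) + L(13, -8) = 41*(-36) + (18 + 6*13) = -1476 + (18 + 78) = -1476 + 96 = -1380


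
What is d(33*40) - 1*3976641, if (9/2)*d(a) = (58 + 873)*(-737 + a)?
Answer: -34704223/9 ≈ -3.8560e+6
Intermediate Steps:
d(a) = -1372294/9 + 1862*a/9 (d(a) = 2*((58 + 873)*(-737 + a))/9 = 2*(931*(-737 + a))/9 = 2*(-686147 + 931*a)/9 = -1372294/9 + 1862*a/9)
d(33*40) - 1*3976641 = (-1372294/9 + 1862*(33*40)/9) - 1*3976641 = (-1372294/9 + (1862/9)*1320) - 3976641 = (-1372294/9 + 819280/3) - 3976641 = 1085546/9 - 3976641 = -34704223/9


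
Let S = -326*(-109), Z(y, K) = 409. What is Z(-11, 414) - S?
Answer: -35125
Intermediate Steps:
S = 35534
Z(-11, 414) - S = 409 - 1*35534 = 409 - 35534 = -35125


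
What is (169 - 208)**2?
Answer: 1521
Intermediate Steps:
(169 - 208)**2 = (-39)**2 = 1521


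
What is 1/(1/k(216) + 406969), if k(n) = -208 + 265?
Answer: 57/23197234 ≈ 2.4572e-6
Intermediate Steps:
k(n) = 57
1/(1/k(216) + 406969) = 1/(1/57 + 406969) = 1/(23197234/57) = 57/23197234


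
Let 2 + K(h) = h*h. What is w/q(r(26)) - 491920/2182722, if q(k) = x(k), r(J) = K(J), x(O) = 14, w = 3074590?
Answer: 1677742086775/7639527 ≈ 2.1961e+5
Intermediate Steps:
K(h) = -2 + h**2 (K(h) = -2 + h*h = -2 + h**2)
r(J) = -2 + J**2
q(k) = 14
w/q(r(26)) - 491920/2182722 = 3074590/14 - 491920/2182722 = 3074590*(1/14) - 491920*1/2182722 = 1537295/7 - 245960/1091361 = 1677742086775/7639527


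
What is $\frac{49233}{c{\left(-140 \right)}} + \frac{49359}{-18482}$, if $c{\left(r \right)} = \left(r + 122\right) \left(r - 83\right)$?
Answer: $\frac{59316440}{6182229} \approx 9.5947$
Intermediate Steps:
$c{\left(r \right)} = \left(-83 + r\right) \left(122 + r\right)$ ($c{\left(r \right)} = \left(122 + r\right) \left(-83 + r\right) = \left(-83 + r\right) \left(122 + r\right)$)
$\frac{49233}{c{\left(-140 \right)}} + \frac{49359}{-18482} = \frac{49233}{-10126 + \left(-140\right)^{2} + 39 \left(-140\right)} + \frac{49359}{-18482} = \frac{49233}{-10126 + 19600 - 5460} + 49359 \left(- \frac{1}{18482}\right) = \frac{49233}{4014} - \frac{49359}{18482} = 49233 \cdot \frac{1}{4014} - \frac{49359}{18482} = \frac{16411}{1338} - \frac{49359}{18482} = \frac{59316440}{6182229}$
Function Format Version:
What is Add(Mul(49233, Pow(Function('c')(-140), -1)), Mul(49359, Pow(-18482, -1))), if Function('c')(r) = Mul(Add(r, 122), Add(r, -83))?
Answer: Rational(59316440, 6182229) ≈ 9.5947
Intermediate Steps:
Function('c')(r) = Mul(Add(-83, r), Add(122, r)) (Function('c')(r) = Mul(Add(122, r), Add(-83, r)) = Mul(Add(-83, r), Add(122, r)))
Add(Mul(49233, Pow(Function('c')(-140), -1)), Mul(49359, Pow(-18482, -1))) = Add(Mul(49233, Pow(Add(-10126, Pow(-140, 2), Mul(39, -140)), -1)), Mul(49359, Pow(-18482, -1))) = Add(Mul(49233, Pow(Add(-10126, 19600, -5460), -1)), Mul(49359, Rational(-1, 18482))) = Add(Mul(49233, Pow(4014, -1)), Rational(-49359, 18482)) = Add(Mul(49233, Rational(1, 4014)), Rational(-49359, 18482)) = Add(Rational(16411, 1338), Rational(-49359, 18482)) = Rational(59316440, 6182229)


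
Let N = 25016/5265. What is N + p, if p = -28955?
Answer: -152423059/5265 ≈ -28950.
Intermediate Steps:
N = 25016/5265 (N = 25016*(1/5265) = 25016/5265 ≈ 4.7514)
N + p = 25016/5265 - 28955 = -152423059/5265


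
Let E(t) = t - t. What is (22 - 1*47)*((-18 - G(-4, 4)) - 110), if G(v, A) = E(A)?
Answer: 3200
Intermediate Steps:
E(t) = 0
G(v, A) = 0
(22 - 1*47)*((-18 - G(-4, 4)) - 110) = (22 - 1*47)*((-18 - 1*0) - 110) = (22 - 47)*((-18 + 0) - 110) = -25*(-18 - 110) = -25*(-128) = 3200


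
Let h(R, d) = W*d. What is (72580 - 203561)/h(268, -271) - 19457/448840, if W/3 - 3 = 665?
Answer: 12055681663/60939455640 ≈ 0.19783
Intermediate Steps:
W = 2004 (W = 9 + 3*665 = 9 + 1995 = 2004)
h(R, d) = 2004*d
(72580 - 203561)/h(268, -271) - 19457/448840 = (72580 - 203561)/((2004*(-271))) - 19457/448840 = -130981/(-543084) - 19457*1/448840 = -130981*(-1/543084) - 19457/448840 = 130981/543084 - 19457/448840 = 12055681663/60939455640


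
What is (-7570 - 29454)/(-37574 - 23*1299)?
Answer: 37024/67451 ≈ 0.54890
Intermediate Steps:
(-7570 - 29454)/(-37574 - 23*1299) = -37024/(-37574 - 29877) = -37024/(-67451) = -37024*(-1/67451) = 37024/67451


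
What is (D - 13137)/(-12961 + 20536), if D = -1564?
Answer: -14701/7575 ≈ -1.9407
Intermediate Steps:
(D - 13137)/(-12961 + 20536) = (-1564 - 13137)/(-12961 + 20536) = -14701/7575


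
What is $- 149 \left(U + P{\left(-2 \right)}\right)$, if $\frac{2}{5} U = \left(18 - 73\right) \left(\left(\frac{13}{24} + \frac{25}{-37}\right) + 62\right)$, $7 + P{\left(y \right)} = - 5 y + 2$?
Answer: $\frac{2249720455}{1776} \approx 1.2667 \cdot 10^{6}$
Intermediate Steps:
$P{\left(y \right)} = -5 - 5 y$ ($P{\left(y \right)} = -7 - \left(-2 + 5 y\right) = -5 - 5 y$)
$U = - \frac{15107675}{1776}$ ($U = \frac{5 \left(18 - 73\right) \left(\left(\frac{13}{24} + \frac{25}{-37}\right) + 62\right)}{2} = \frac{5 \left(- 55 \left(\left(13 \cdot \frac{1}{24} + 25 \left(- \frac{1}{37}\right)\right) + 62\right)\right)}{2} = \frac{5 \left(- 55 \left(\left(\frac{13}{24} - \frac{25}{37}\right) + 62\right)\right)}{2} = \frac{5 \left(- 55 \left(- \frac{119}{888} + 62\right)\right)}{2} = \frac{5 \left(\left(-55\right) \frac{54937}{888}\right)}{2} = \frac{5}{2} \left(- \frac{3021535}{888}\right) = - \frac{15107675}{1776} \approx -8506.6$)
$- 149 \left(U + P{\left(-2 \right)}\right) = - 149 \left(- \frac{15107675}{1776} - -5\right) = - 149 \left(- \frac{15107675}{1776} + \left(-5 + 10\right)\right) = - 149 \left(- \frac{15107675}{1776} + 5\right) = \left(-149\right) \left(- \frac{15098795}{1776}\right) = \frac{2249720455}{1776}$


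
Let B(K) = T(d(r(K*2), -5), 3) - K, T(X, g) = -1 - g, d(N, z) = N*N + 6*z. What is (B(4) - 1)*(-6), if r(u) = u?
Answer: 54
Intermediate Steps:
d(N, z) = N² + 6*z
B(K) = -4 - K (B(K) = (-1 - 1*3) - K = (-1 - 3) - K = -4 - K)
(B(4) - 1)*(-6) = ((-4 - 1*4) - 1)*(-6) = ((-4 - 4) - 1)*(-6) = (-8 - 1)*(-6) = -9*(-6) = 54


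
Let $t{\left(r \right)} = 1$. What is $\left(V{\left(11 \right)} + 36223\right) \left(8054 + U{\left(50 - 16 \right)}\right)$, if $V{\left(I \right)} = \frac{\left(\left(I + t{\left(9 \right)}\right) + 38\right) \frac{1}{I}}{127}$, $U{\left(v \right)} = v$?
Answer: $\frac{409281763128}{1397} \approx 2.9297 \cdot 10^{8}$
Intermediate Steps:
$V{\left(I \right)} = \frac{39 + I}{127 I}$ ($V{\left(I \right)} = \frac{\left(\left(I + 1\right) + 38\right) \frac{1}{I}}{127} = \frac{\left(1 + I\right) + 38}{I} \frac{1}{127} = \frac{39 + I}{I} \frac{1}{127} = \frac{39 + I}{127 I}$)
$\left(V{\left(11 \right)} + 36223\right) \left(8054 + U{\left(50 - 16 \right)}\right) = \left(\frac{39 + 11}{127 \cdot 11} + 36223\right) \left(8054 + \left(50 - 16\right)\right) = \left(\frac{1}{127} \cdot \frac{1}{11} \cdot 50 + 36223\right) \left(8054 + 34\right) = \left(\frac{50}{1397} + 36223\right) 8088 = \frac{50603581}{1397} \cdot 8088 = \frac{409281763128}{1397}$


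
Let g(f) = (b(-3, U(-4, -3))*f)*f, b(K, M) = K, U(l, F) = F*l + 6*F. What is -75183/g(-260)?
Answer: 25061/67600 ≈ 0.37072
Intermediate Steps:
U(l, F) = 6*F + F*l
g(f) = -3*f**2 (g(f) = (-3*f)*f = -3*f**2)
-75183/g(-260) = -75183/((-3*(-260)**2)) = -75183/((-3*67600)) = -75183/(-202800) = -75183*(-1/202800) = 25061/67600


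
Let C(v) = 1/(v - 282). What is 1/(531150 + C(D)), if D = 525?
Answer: 243/129069451 ≈ 1.8827e-6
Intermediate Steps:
C(v) = 1/(-282 + v)
1/(531150 + C(D)) = 1/(531150 + 1/(-282 + 525)) = 1/(531150 + 1/243) = 1/(129069451/243) = 243/129069451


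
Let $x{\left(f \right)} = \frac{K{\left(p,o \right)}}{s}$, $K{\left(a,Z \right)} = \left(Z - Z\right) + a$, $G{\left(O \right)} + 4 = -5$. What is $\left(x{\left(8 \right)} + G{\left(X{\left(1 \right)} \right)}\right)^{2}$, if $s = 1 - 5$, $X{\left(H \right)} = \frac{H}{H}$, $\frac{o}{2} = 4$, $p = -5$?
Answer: $\frac{961}{16} \approx 60.063$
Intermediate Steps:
$o = 8$ ($o = 2 \cdot 4 = 8$)
$X{\left(H \right)} = 1$
$G{\left(O \right)} = -9$ ($G{\left(O \right)} = -4 - 5 = -9$)
$K{\left(a,Z \right)} = a$ ($K{\left(a,Z \right)} = 0 + a = a$)
$s = -4$
$x{\left(f \right)} = \frac{5}{4}$ ($x{\left(f \right)} = - \frac{5}{-4} = \left(-5\right) \left(- \frac{1}{4}\right) = \frac{5}{4}$)
$\left(x{\left(8 \right)} + G{\left(X{\left(1 \right)} \right)}\right)^{2} = \left(\frac{5}{4} - 9\right)^{2} = \left(- \frac{31}{4}\right)^{2} = \frac{961}{16}$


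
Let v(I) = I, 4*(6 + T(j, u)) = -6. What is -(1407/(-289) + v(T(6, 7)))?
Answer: 7149/578 ≈ 12.369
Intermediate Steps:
T(j, u) = -15/2 (T(j, u) = -6 + (1/4)*(-6) = -6 - 3/2 = -15/2)
-(1407/(-289) + v(T(6, 7))) = -(1407/(-289) - 15/2) = -(1407*(-1/289) - 15/2) = -(-1407/289 - 15/2) = -1*(-7149/578) = 7149/578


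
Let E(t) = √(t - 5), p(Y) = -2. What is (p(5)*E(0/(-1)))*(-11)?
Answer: 22*I*√5 ≈ 49.193*I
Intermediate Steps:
E(t) = √(-5 + t)
(p(5)*E(0/(-1)))*(-11) = -2*√(-5 + 0/(-1))*(-11) = -2*√(-5 + 0*(-1))*(-11) = -2*√(-5 + 0)*(-11) = -2*I*√5*(-11) = 22*I*√5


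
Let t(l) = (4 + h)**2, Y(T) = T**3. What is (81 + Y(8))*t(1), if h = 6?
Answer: 59300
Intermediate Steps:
t(l) = 100 (t(l) = (4 + 6)**2 = 10**2 = 100)
(81 + Y(8))*t(1) = (81 + 8**3)*100 = (81 + 512)*100 = 593*100 = 59300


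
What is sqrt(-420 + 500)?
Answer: 4*sqrt(5) ≈ 8.9443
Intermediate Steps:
sqrt(-420 + 500) = sqrt(80) = 4*sqrt(5)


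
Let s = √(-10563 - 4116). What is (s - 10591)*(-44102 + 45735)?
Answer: -17295103 + 4899*I*√1631 ≈ -1.7295e+7 + 1.9785e+5*I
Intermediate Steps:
s = 3*I*√1631 (s = √(-14679) = 3*I*√1631 ≈ 121.16*I)
(s - 10591)*(-44102 + 45735) = (3*I*√1631 - 10591)*(-44102 + 45735) = (-10591 + 3*I*√1631)*1633 = -17295103 + 4899*I*√1631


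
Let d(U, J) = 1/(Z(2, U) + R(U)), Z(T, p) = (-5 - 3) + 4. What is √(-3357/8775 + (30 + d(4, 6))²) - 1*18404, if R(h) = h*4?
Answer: -18404 + √550373473/780 ≈ -18374.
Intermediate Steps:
Z(T, p) = -4 (Z(T, p) = -8 + 4 = -4)
R(h) = 4*h
d(U, J) = 1/(-4 + 4*U)
√(-3357/8775 + (30 + d(4, 6))²) - 1*18404 = √(-3357/8775 + (30 + 1/(4*(-1 + 4)))²) - 1*18404 = √(-3357*1/8775 + (30 + (¼)/3)²) - 18404 = √(-373/975 + (30 + (¼)*(⅓))²) - 18404 = √(-373/975 + (30 + 1/12)²) - 18404 = √(-373/975 + (361/12)²) - 18404 = √(-373/975 + 130321/144) - 18404 = √(42336421/46800) - 18404 = √550373473/780 - 18404 = -18404 + √550373473/780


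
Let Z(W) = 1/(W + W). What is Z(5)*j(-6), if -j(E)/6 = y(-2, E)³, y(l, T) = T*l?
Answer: -5184/5 ≈ -1036.8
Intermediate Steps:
Z(W) = 1/(2*W)
j(E) = 48*E³ (j(E) = -6*(-8*E³) = -(-48)*E³ = 48*E³)
Z(5)*j(-6) = ((½)/5)*(48*(-6)³) = ((½)*(⅕))*(48*(-216)) = (⅒)*(-10368) = -5184/5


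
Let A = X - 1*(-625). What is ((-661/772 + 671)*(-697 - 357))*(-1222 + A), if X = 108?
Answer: 133322904753/386 ≈ 3.4540e+8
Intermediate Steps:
A = 733 (A = 108 - 1*(-625) = 108 + 625 = 733)
((-661/772 + 671)*(-697 - 357))*(-1222 + A) = ((-661/772 + 671)*(-697 - 357))*(-1222 + 733) = ((-661*1/772 + 671)*(-1054))*(-489) = ((-661/772 + 671)*(-1054))*(-489) = ((517351/772)*(-1054))*(-489) = -272643977/386*(-489) = 133322904753/386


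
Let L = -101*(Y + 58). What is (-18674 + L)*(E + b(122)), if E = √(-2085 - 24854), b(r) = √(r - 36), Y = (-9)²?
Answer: -32713*√86 - 32713*I*√26939 ≈ -3.0337e+5 - 5.3692e+6*I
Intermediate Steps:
Y = 81
L = -14039 (L = -101*(81 + 58) = -101*139 = -14039)
b(r) = √(-36 + r)
E = I*√26939 (E = √(-26939) = I*√26939 ≈ 164.13*I)
(-18674 + L)*(E + b(122)) = (-18674 - 14039)*(I*√26939 + √(-36 + 122)) = -32713*(I*√26939 + √86) = -32713*(√86 + I*√26939) = -32713*√86 - 32713*I*√26939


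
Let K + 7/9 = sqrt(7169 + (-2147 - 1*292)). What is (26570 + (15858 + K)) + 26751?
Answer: 622604/9 + sqrt(4730) ≈ 69247.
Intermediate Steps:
K = -7/9 + sqrt(4730) (K = -7/9 + sqrt(7169 + (-2147 - 1*292)) = -7/9 + sqrt(7169 + (-2147 - 292)) = -7/9 + sqrt(7169 - 2439) = -7/9 + sqrt(4730) ≈ 67.997)
(26570 + (15858 + K)) + 26751 = (26570 + (15858 + (-7/9 + sqrt(4730)))) + 26751 = (26570 + (142715/9 + sqrt(4730))) + 26751 = (381845/9 + sqrt(4730)) + 26751 = 622604/9 + sqrt(4730)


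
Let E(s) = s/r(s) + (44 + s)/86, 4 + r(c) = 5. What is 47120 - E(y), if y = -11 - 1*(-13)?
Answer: 2026051/43 ≈ 47117.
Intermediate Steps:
r(c) = 1 (r(c) = -4 + 5 = 1)
y = 2 (y = -11 + 13 = 2)
E(s) = 22/43 + 87*s/86 (E(s) = s/1 + (44 + s)/86 = s*1 + (44 + s)*(1/86) = s + (22/43 + s/86) = 22/43 + 87*s/86)
47120 - E(y) = 47120 - (22/43 + (87/86)*2) = 47120 - (22/43 + 87/43) = 47120 - 1*109/43 = 47120 - 109/43 = 2026051/43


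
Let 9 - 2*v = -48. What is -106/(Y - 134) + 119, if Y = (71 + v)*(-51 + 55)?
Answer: 15655/132 ≈ 118.60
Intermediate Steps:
v = 57/2 (v = 9/2 - 1/2*(-48) = 9/2 + 24 = 57/2 ≈ 28.500)
Y = 398 (Y = (71 + 57/2)*(-51 + 55) = (199/2)*4 = 398)
-106/(Y - 134) + 119 = -106/(398 - 134) + 119 = -106/264 + 119 = (1/264)*(-106) + 119 = -53/132 + 119 = 15655/132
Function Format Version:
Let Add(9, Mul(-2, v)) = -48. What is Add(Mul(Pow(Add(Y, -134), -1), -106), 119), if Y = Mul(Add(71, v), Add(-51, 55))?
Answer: Rational(15655, 132) ≈ 118.60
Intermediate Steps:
v = Rational(57, 2) (v = Add(Rational(9, 2), Mul(Rational(-1, 2), -48)) = Add(Rational(9, 2), 24) = Rational(57, 2) ≈ 28.500)
Y = 398 (Y = Mul(Add(71, Rational(57, 2)), Add(-51, 55)) = Mul(Rational(199, 2), 4) = 398)
Add(Mul(Pow(Add(Y, -134), -1), -106), 119) = Add(Mul(Pow(Add(398, -134), -1), -106), 119) = Add(Mul(Pow(264, -1), -106), 119) = Add(Mul(Rational(1, 264), -106), 119) = Add(Rational(-53, 132), 119) = Rational(15655, 132)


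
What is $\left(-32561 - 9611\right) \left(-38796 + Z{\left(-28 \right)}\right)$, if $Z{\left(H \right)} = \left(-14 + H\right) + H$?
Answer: $1639056952$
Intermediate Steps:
$Z{\left(H \right)} = -14 + 2 H$
$\left(-32561 - 9611\right) \left(-38796 + Z{\left(-28 \right)}\right) = \left(-32561 - 9611\right) \left(-38796 + \left(-14 + 2 \left(-28\right)\right)\right) = - 42172 \left(-38796 - 70\right) = \left(-42172\right) \left(-38866\right) = 1639056952$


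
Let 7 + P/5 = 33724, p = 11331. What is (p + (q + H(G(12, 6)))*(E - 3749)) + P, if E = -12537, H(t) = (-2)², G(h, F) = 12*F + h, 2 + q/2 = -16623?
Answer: 541624272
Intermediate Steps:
q = -33250 (q = -4 + 2*(-16623) = -4 - 33246 = -33250)
G(h, F) = h + 12*F
H(t) = 4
P = 168585 (P = -35 + 5*33724 = -35 + 168620 = 168585)
(p + (q + H(G(12, 6)))*(E - 3749)) + P = (11331 + (-33250 + 4)*(-12537 - 3749)) + 168585 = (11331 - 33246*(-16286)) + 168585 = (11331 + 541444356) + 168585 = 541455687 + 168585 = 541624272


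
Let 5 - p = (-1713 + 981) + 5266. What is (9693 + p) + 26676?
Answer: 31840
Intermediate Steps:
p = -4529 (p = 5 - ((-1713 + 981) + 5266) = 5 - (-732 + 5266) = 5 - 1*4534 = 5 - 4534 = -4529)
(9693 + p) + 26676 = (9693 - 4529) + 26676 = 5164 + 26676 = 31840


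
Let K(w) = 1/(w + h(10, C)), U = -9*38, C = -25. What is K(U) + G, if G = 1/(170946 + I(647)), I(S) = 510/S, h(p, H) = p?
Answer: -13798471/4590006738 ≈ -0.0030062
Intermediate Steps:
U = -342
K(w) = 1/(10 + w) (K(w) = 1/(w + 10) = 1/(10 + w))
G = 647/110602572 (G = 1/(170946 + 510/647) = 1/(110602572/647) = 647/110602572 ≈ 5.8498e-6)
K(U) + G = 1/(10 - 342) + 647/110602572 = 1/(-332) + 647/110602572 = -1/332 + 647/110602572 = -13798471/4590006738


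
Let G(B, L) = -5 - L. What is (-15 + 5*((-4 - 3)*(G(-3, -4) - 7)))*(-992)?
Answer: -262880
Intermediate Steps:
(-15 + 5*((-4 - 3)*(G(-3, -4) - 7)))*(-992) = (-15 + 5*((-4 - 3)*((-5 - 1*(-4)) - 7)))*(-992) = (-15 + 5*(-7*((-5 + 4) - 7)))*(-992) = (-15 + 5*(-7*(-1 - 7)))*(-992) = (-15 + 5*(-7*(-8)))*(-992) = (-15 + 5*56)*(-992) = (-15 + 280)*(-992) = 265*(-992) = -262880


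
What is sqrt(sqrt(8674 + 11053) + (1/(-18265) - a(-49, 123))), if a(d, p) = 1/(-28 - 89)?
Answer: sqrt(25497940 + 3002492025*sqrt(19727))/54795 ≈ 11.852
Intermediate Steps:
a(d, p) = -1/117 (a(d, p) = 1/(-117) = -1/117)
sqrt(sqrt(8674 + 11053) + (1/(-18265) - a(-49, 123))) = sqrt(sqrt(8674 + 11053) + (1/(-18265) - 1*(-1/117))) = sqrt(sqrt(19727) + (-1/18265 + 1/117)) = sqrt(sqrt(19727) + 1396/164385) = sqrt(1396/164385 + sqrt(19727))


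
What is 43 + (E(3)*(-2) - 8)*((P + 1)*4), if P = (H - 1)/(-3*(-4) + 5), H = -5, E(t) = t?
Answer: 115/17 ≈ 6.7647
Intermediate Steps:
P = -6/17 (P = (-5 - 1)/(-3*(-4) + 5) = -6/(12 + 5) = -6/17 ≈ -0.35294)
43 + (E(3)*(-2) - 8)*((P + 1)*4) = 43 + (3*(-2) - 8)*((-6/17 + 1)*4) = 43 + (-6 - 8)*((11/17)*4) = 43 - 14*44/17 = 43 - 616/17 = 115/17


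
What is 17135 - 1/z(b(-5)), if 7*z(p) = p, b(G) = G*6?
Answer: 514057/30 ≈ 17135.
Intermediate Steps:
b(G) = 6*G
z(p) = p/7
17135 - 1/z(b(-5)) = 17135 - 1/((6*(-5))/7) = 17135 - 1/((⅐)*(-30)) = 17135 - 1/(-30/7) = 17135 - 1*(-7/30) = 17135 + 7/30 = 514057/30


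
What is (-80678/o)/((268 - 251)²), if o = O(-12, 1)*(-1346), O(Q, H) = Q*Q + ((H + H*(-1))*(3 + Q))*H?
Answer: 40339/28007568 ≈ 0.0014403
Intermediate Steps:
O(Q, H) = Q² (O(Q, H) = Q² + ((H - H)*(3 + Q))*H = Q² + (0*(3 + Q))*H = Q² + 0*H = Q² + 0 = Q²)
o = -193824 (o = (-12)²*(-1346) = 144*(-1346) = -193824)
(-80678/o)/((268 - 251)²) = (-80678/(-193824))/((268 - 251)²) = (-80678*(-1/193824))/(17²) = (40339/96912)/289 = (40339/96912)*(1/289) = 40339/28007568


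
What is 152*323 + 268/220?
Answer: 2700347/55 ≈ 49097.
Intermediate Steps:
152*323 + 268/220 = 49096 + 268*(1/220) = 49096 + 67/55 = 2700347/55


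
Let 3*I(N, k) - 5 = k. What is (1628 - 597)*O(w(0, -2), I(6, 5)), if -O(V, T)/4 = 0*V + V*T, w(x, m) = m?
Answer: 82480/3 ≈ 27493.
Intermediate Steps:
I(N, k) = 5/3 + k/3
O(V, T) = -4*T*V (O(V, T) = -4*(0*V + V*T) = -4*(0 + T*V) = -4*T*V)
(1628 - 597)*O(w(0, -2), I(6, 5)) = (1628 - 597)*(-4*(5/3 + (⅓)*5)*(-2)) = 1031*(-4*(5/3 + 5/3)*(-2)) = 1031*(-4*10/3*(-2)) = 1031*(80/3) = 82480/3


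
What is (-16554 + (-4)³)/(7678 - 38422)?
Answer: 1187/2196 ≈ 0.54053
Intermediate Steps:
(-16554 + (-4)³)/(7678 - 38422) = (-16554 - 64)/(-30744) = -16618*(-1/30744) = 1187/2196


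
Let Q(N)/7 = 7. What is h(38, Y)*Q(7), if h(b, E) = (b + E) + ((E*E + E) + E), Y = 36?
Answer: 70658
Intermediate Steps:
Q(N) = 49 (Q(N) = 7*7 = 49)
h(b, E) = b + E² + 3*E (h(b, E) = (E + b) + ((E² + E) + E) = (E + b) + ((E + E²) + E) = (E + b) + (E² + 2*E) = b + E² + 3*E)
h(38, Y)*Q(7) = (38 + 36² + 3*36)*49 = (38 + 1296 + 108)*49 = 1442*49 = 70658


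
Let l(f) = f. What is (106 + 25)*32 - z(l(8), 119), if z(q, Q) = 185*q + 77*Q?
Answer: -6451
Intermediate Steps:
z(q, Q) = 77*Q + 185*q
(106 + 25)*32 - z(l(8), 119) = (106 + 25)*32 - (77*119 + 185*8) = 131*32 - (9163 + 1480) = 4192 - 1*10643 = 4192 - 10643 = -6451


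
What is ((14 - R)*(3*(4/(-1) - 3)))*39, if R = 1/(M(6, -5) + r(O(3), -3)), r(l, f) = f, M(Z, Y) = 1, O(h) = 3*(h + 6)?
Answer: -23751/2 ≈ -11876.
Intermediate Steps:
O(h) = 18 + 3*h (O(h) = 3*(6 + h) = 18 + 3*h)
R = -1/2 (R = 1/(1 - 3) = 1/(-2) = -1/2 ≈ -0.50000)
((14 - R)*(3*(4/(-1) - 3)))*39 = ((14 - 1*(-1/2))*(3*(4/(-1) - 3)))*39 = ((14 + 1/2)*(3*(4*(-1) - 3)))*39 = (29*(3*(-4 - 3))/2)*39 = (29*(3*(-7))/2)*39 = ((29/2)*(-21))*39 = -609/2*39 = -23751/2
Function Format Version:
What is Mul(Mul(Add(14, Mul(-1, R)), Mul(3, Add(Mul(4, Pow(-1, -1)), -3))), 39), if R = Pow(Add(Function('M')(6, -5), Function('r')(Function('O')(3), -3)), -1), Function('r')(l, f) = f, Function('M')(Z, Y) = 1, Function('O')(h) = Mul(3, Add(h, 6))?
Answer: Rational(-23751, 2) ≈ -11876.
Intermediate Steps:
Function('O')(h) = Add(18, Mul(3, h)) (Function('O')(h) = Mul(3, Add(6, h)) = Add(18, Mul(3, h)))
R = Rational(-1, 2) (R = Pow(Add(1, -3), -1) = Pow(-2, -1) = Rational(-1, 2) ≈ -0.50000)
Mul(Mul(Add(14, Mul(-1, R)), Mul(3, Add(Mul(4, Pow(-1, -1)), -3))), 39) = Mul(Mul(Add(14, Mul(-1, Rational(-1, 2))), Mul(3, Add(Mul(4, Pow(-1, -1)), -3))), 39) = Mul(Mul(Add(14, Rational(1, 2)), Mul(3, Add(Mul(4, -1), -3))), 39) = Mul(Mul(Rational(29, 2), Mul(3, Add(-4, -3))), 39) = Mul(Mul(Rational(29, 2), Mul(3, -7)), 39) = Mul(Mul(Rational(29, 2), -21), 39) = Mul(Rational(-609, 2), 39) = Rational(-23751, 2)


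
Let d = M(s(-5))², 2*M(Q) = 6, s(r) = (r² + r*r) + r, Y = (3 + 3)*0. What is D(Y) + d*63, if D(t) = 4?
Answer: 571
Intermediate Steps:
Y = 0 (Y = 6*0 = 0)
s(r) = r + 2*r² (s(r) = (r² + r²) + r = 2*r² + r = r + 2*r²)
M(Q) = 3 (M(Q) = (½)*6 = 3)
d = 9 (d = 3² = 9)
D(Y) + d*63 = 4 + 9*63 = 4 + 567 = 571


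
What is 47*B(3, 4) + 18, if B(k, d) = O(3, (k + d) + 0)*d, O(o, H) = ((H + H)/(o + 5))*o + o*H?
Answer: 4953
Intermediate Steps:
O(o, H) = H*o + 2*H*o/(5 + o) (O(o, H) = ((2*H)/(5 + o))*o + H*o = (2*H/(5 + o))*o + H*o = 2*H*o/(5 + o) + H*o = H*o + 2*H*o/(5 + o))
B(k, d) = d*(15*d/4 + 15*k/4) (B(k, d) = (((k + d) + 0)*3*(7 + 3)/(5 + 3))*d = (((d + k) + 0)*3*10/8)*d = ((d + k)*3*(1/8)*10)*d = (15*d/4 + 15*k/4)*d = d*(15*d/4 + 15*k/4))
47*B(3, 4) + 18 = 47*((15/4)*4*(4 + 3)) + 18 = 47*((15/4)*4*7) + 18 = 47*105 + 18 = 4935 + 18 = 4953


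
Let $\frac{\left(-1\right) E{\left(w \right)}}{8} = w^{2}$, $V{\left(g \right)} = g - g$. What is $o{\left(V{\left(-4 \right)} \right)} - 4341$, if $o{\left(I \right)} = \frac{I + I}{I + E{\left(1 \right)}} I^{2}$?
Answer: $-4341$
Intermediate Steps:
$V{\left(g \right)} = 0$
$E{\left(w \right)} = - 8 w^{2}$
$o{\left(I \right)} = \frac{2 I^{3}}{-8 + I}$ ($o{\left(I \right)} = \frac{I + I}{I - 8 \cdot 1^{2}} I^{2} = \frac{2 I}{I - 8} I^{2} = \frac{2 I}{-8 + I} I^{2} = \frac{2 I^{3}}{-8 + I}$)
$o{\left(V{\left(-4 \right)} \right)} - 4341 = \frac{2 \cdot 0^{3}}{-8 + 0} - 4341 = 2 \cdot 0 \frac{1}{-8} - 4341 = 2 \cdot 0 \left(- \frac{1}{8}\right) - 4341 = 0 - 4341 = -4341$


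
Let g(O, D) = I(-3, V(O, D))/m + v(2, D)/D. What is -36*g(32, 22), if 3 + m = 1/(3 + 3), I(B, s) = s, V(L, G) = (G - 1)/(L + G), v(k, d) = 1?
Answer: 618/187 ≈ 3.3048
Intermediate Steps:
V(L, G) = (-1 + G)/(G + L)
m = -17/6 (m = -3 + 1/(3 + 3) = -3 + 1/6 = -17/6 ≈ -2.8333)
g(O, D) = 1/D - 6*(-1 + D)/(17*(D + O)) (g(O, D) = ((-1 + D)/(D + O))/(-17/6) + 1/D = ((-1 + D)/(D + O))*(-6/17) + 1/D = -6*(-1 + D)/(17*(D + O)) + 1/D = 1/D - 6*(-1 + D)/(17*(D + O)))
-36*g(32, 22) = -36*(-6*22**2 + 17*32 + 23*22)/(17*22*(22 + 32)) = -36*(-6*484 + 544 + 506)/(17*22*54) = -36*(-2904 + 544 + 506)/(17*22*54) = -36*(-1854)/(17*22*54) = -36*(-103/1122) = 618/187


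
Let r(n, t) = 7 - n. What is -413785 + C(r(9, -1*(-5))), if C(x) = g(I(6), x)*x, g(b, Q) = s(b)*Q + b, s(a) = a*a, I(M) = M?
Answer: -413653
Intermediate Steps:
s(a) = a²
g(b, Q) = b + Q*b² (g(b, Q) = b²*Q + b = Q*b² + b = b + Q*b²)
C(x) = x*(6 + 36*x) (C(x) = (6*(1 + x*6))*x = (6*(1 + 6*x))*x = (6 + 36*x)*x = x*(6 + 36*x))
-413785 + C(r(9, -1*(-5))) = -413785 + 6*(7 - 1*9)*(1 + 6*(7 - 1*9)) = -413785 + 6*(7 - 9)*(1 + 6*(7 - 9)) = -413785 + 6*(-2)*(1 + 6*(-2)) = -413785 + 6*(-2)*(1 - 12) = -413785 + 6*(-2)*(-11) = -413785 + 132 = -413653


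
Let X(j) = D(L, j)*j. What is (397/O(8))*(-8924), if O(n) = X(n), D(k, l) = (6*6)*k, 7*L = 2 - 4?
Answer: 6199949/144 ≈ 43055.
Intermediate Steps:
L = -2/7 (L = (2 - 4)/7 = (⅐)*(-2) = -2/7 ≈ -0.28571)
D(k, l) = 36*k
X(j) = -72*j/7 (X(j) = (36*(-2/7))*j = -72*j/7)
O(n) = -72*n/7
(397/O(8))*(-8924) = (397/((-72/7*8)))*(-8924) = (397/(-576/7))*(-8924) = (397*(-7/576))*(-8924) = -2779/576*(-8924) = 6199949/144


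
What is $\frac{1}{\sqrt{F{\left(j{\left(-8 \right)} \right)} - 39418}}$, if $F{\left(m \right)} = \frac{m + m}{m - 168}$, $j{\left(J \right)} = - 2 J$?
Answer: $- \frac{i \sqrt{14229974}}{748946} \approx - 0.0050368 i$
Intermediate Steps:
$F{\left(m \right)} = \frac{2 m}{-168 + m}$
$\frac{1}{\sqrt{F{\left(j{\left(-8 \right)} \right)} - 39418}} = \frac{1}{\sqrt{\frac{2 \left(\left(-2\right) \left(-8\right)\right)}{-168 - -16} - 39418}} = \frac{1}{\sqrt{2 \cdot 16 \frac{1}{-168 + 16} - 39418}} = \frac{1}{\sqrt{2 \cdot 16 \frac{1}{-152} - 39418}} = \frac{1}{\sqrt{2 \cdot 16 \left(- \frac{1}{152}\right) - 39418}} = \frac{1}{\sqrt{- \frac{4}{19} - 39418}} = \frac{1}{\sqrt{- \frac{748946}{19}}} = \frac{1}{\frac{1}{19} i \sqrt{14229974}} = - \frac{i \sqrt{14229974}}{748946}$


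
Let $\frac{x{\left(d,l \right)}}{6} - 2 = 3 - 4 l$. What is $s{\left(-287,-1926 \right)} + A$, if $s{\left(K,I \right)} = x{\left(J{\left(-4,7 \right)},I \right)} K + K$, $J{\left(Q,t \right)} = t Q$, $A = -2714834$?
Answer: $-15990019$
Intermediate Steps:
$J{\left(Q,t \right)} = Q t$
$x{\left(d,l \right)} = 30 - 24 l$ ($x{\left(d,l \right)} = 12 + 6 \left(3 - 4 l\right) = 12 - \left(-18 + 24 l\right) = 30 - 24 l$)
$s{\left(K,I \right)} = K + K \left(30 - 24 I\right)$ ($s{\left(K,I \right)} = \left(30 - 24 I\right) K + K = K \left(30 - 24 I\right) + K = K + K \left(30 - 24 I\right)$)
$s{\left(-287,-1926 \right)} + A = - 287 \left(31 - -46224\right) - 2714834 = - 287 \left(31 + 46224\right) - 2714834 = \left(-287\right) 46255 - 2714834 = -13275185 - 2714834 = -15990019$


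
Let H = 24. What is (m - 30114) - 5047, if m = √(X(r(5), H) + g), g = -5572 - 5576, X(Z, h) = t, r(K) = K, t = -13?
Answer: -35161 + I*√11161 ≈ -35161.0 + 105.65*I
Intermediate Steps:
X(Z, h) = -13
g = -11148
m = I*√11161 (m = √(-13 - 11148) = √(-11161) = I*√11161 ≈ 105.65*I)
(m - 30114) - 5047 = (I*√11161 - 30114) - 5047 = (-30114 + I*√11161) - 5047 = -35161 + I*√11161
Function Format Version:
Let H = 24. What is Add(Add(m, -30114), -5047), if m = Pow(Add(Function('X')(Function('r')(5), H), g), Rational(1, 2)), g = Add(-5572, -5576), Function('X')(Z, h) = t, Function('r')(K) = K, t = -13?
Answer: Add(-35161, Mul(I, Pow(11161, Rational(1, 2)))) ≈ Add(-35161., Mul(105.65, I))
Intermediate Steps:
Function('X')(Z, h) = -13
g = -11148
m = Mul(I, Pow(11161, Rational(1, 2))) (m = Pow(Add(-13, -11148), Rational(1, 2)) = Pow(-11161, Rational(1, 2)) = Mul(I, Pow(11161, Rational(1, 2))) ≈ Mul(105.65, I))
Add(Add(m, -30114), -5047) = Add(Add(Mul(I, Pow(11161, Rational(1, 2))), -30114), -5047) = Add(Add(-30114, Mul(I, Pow(11161, Rational(1, 2)))), -5047) = Add(-35161, Mul(I, Pow(11161, Rational(1, 2))))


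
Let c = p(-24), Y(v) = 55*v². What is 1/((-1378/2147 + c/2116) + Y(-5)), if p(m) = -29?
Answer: 4543052/6243718389 ≈ 0.00072762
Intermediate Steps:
c = -29
1/((-1378/2147 + c/2116) + Y(-5)) = 1/((-1378/2147 - 29/2116) + 55*(-5)²) = 1/((-1378*1/2147 - 29*1/2116) + 55*25) = 1/((-1378/2147 - 29/2116) + 1375) = 1/(-2978111/4543052 + 1375) = 1/(6243718389/4543052) = 4543052/6243718389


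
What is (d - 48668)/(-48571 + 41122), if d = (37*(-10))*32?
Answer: 60508/7449 ≈ 8.1230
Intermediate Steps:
d = -11840 (d = -370*32 = -11840)
(d - 48668)/(-48571 + 41122) = (-11840 - 48668)/(-48571 + 41122) = -60508/(-7449) = -60508*(-1/7449) = 60508/7449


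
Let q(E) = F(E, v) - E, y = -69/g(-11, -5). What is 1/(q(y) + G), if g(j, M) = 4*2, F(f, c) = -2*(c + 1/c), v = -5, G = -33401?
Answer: -40/1335279 ≈ -2.9956e-5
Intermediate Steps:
F(f, c) = -2*c - 2/c
g(j, M) = 8
y = -69/8 ≈ -8.6250
q(E) = 52/5 - E (q(E) = (-2*(-5) - 2/(-5)) - E = (10 - 2*(-⅕)) - E = (10 + ⅖) - E = 52/5 - E)
1/(q(y) + G) = 1/((52/5 - 1*(-69/8)) - 33401) = 1/((52/5 + 69/8) - 33401) = 1/(761/40 - 33401) = 1/(-1335279/40) = -40/1335279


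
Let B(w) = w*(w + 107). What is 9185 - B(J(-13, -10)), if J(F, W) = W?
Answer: 10155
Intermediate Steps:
B(w) = w*(107 + w)
9185 - B(J(-13, -10)) = 9185 - (-10)*(107 - 10) = 9185 - (-10)*97 = 9185 - 1*(-970) = 9185 + 970 = 10155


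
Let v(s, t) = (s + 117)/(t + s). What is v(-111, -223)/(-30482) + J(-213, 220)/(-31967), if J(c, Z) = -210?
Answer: 1069099641/162727821698 ≈ 0.0065699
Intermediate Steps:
v(s, t) = (117 + s)/(s + t)
v(-111, -223)/(-30482) + J(-213, 220)/(-31967) = ((117 - 111)/(-111 - 223))/(-30482) - 210/(-31967) = (6/(-334))*(-1/30482) - 210*(-1/31967) = -1/334*6*(-1/30482) + 210/31967 = -3/167*(-1/30482) + 210/31967 = 3/5090494 + 210/31967 = 1069099641/162727821698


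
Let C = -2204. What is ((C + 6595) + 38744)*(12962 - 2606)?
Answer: 446706060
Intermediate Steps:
((C + 6595) + 38744)*(12962 - 2606) = ((-2204 + 6595) + 38744)*(12962 - 2606) = (4391 + 38744)*10356 = 43135*10356 = 446706060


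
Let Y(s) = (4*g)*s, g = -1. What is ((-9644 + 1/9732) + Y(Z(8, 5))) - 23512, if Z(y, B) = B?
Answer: -322868831/9732 ≈ -33176.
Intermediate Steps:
Y(s) = -4*s (Y(s) = (4*(-1))*s = -4*s)
((-9644 + 1/9732) + Y(Z(8, 5))) - 23512 = ((-9644 + 1/9732) - 4*5) - 23512 = ((-9644 + 1/9732) - 20) - 23512 = (-93855407/9732 - 20) - 23512 = -94050047/9732 - 23512 = -322868831/9732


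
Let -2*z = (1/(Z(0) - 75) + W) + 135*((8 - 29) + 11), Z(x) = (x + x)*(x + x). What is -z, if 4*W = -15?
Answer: -406129/600 ≈ -676.88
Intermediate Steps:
W = -15/4 (W = (¼)*(-15) = -15/4 ≈ -3.7500)
Z(x) = 4*x² (Z(x) = (2*x)*(2*x) = 4*x²)
z = 406129/600 (z = -((1/(4*0² - 75) - 15/4) + 135*((8 - 29) + 11))/2 = -((1/(4*0 - 75) - 15/4) + 135*(-21 + 11))/2 = -((1/(0 - 75) - 15/4) + 135*(-10))/2 = -((1/(-75) - 15/4) - 1350)/2 = -((-1/75 - 15/4) - 1350)/2 = -(-1129/300 - 1350)/2 = -½*(-406129/300) = 406129/600 ≈ 676.88)
-z = -1*406129/600 = -406129/600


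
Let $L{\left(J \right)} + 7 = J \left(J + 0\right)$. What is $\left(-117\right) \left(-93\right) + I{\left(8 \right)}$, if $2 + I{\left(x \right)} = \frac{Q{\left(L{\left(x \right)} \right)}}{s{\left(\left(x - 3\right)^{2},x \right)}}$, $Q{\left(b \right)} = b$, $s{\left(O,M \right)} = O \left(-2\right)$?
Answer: $\frac{543893}{50} \approx 10878.0$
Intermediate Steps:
$s{\left(O,M \right)} = - 2 O$
$L{\left(J \right)} = -7 + J^{2}$ ($L{\left(J \right)} = -7 + J \left(J + 0\right) = -7 + J J = -7 + J^{2}$)
$I{\left(x \right)} = -2 - \frac{-7 + x^{2}}{2 \left(-3 + x\right)^{2}}$ ($I{\left(x \right)} = -2 + \frac{-7 + x^{2}}{\left(-2\right) \left(x - 3\right)^{2}} = -2 + \frac{-7 + x^{2}}{\left(-2\right) \left(-3 + x\right)^{2}} = -2 + \left(-7 + x^{2}\right) \left(- \frac{1}{2 \left(-3 + x\right)^{2}}\right) = -2 - \frac{-7 + x^{2}}{2 \left(-3 + x\right)^{2}}$)
$\left(-117\right) \left(-93\right) + I{\left(8 \right)} = \left(-117\right) \left(-93\right) + \frac{7 - 8^{2} - 4 \left(-3 + 8\right)^{2}}{2 \left(-3 + 8\right)^{2}} = 10881 + \frac{7 - 64 - 4 \cdot 5^{2}}{2 \cdot 25} = 10881 + \frac{1}{2} \cdot \frac{1}{25} \left(7 - 64 - 100\right) = 10881 + \frac{1}{2} \cdot \frac{1}{25} \left(-157\right) = 10881 - \frac{157}{50} = \frac{543893}{50}$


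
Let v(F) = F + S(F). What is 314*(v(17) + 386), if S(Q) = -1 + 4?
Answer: 127484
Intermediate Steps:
S(Q) = 3
v(F) = 3 + F (v(F) = F + 3 = 3 + F)
314*(v(17) + 386) = 314*((3 + 17) + 386) = 314*(20 + 386) = 314*406 = 127484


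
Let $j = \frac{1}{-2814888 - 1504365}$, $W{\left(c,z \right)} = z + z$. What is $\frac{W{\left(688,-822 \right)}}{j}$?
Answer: $7100851932$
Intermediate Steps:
$W{\left(c,z \right)} = 2 z$
$j = - \frac{1}{4319253}$ ($j = \frac{1}{-4319253} = - \frac{1}{4319253} \approx -2.3152 \cdot 10^{-7}$)
$\frac{W{\left(688,-822 \right)}}{j} = \frac{2 \left(-822\right)}{- \frac{1}{4319253}} = \left(-1644\right) \left(-4319253\right) = 7100851932$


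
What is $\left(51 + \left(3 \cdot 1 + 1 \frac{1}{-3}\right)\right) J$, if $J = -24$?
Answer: $-1288$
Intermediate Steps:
$\left(51 + \left(3 \cdot 1 + 1 \frac{1}{-3}\right)\right) J = \left(51 + \left(3 \cdot 1 + 1 \frac{1}{-3}\right)\right) \left(-24\right) = \left(51 + \left(3 + 1 \left(- \frac{1}{3}\right)\right)\right) \left(-24\right) = \left(51 + \left(3 - \frac{1}{3}\right)\right) \left(-24\right) = \left(51 + \frac{8}{3}\right) \left(-24\right) = \frac{161}{3} \left(-24\right) = -1288$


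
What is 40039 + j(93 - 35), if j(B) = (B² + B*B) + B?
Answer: 46825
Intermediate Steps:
j(B) = B + 2*B² (j(B) = (B² + B²) + B = 2*B² + B = B + 2*B²)
40039 + j(93 - 35) = 40039 + (93 - 35)*(1 + 2*(93 - 35)) = 40039 + 58*(1 + 2*58) = 40039 + 58*(1 + 116) = 40039 + 58*117 = 40039 + 6786 = 46825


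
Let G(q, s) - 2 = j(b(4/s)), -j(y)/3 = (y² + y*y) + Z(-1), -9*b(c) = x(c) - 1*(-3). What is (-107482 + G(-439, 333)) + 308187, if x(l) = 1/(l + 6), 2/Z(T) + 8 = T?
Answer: 402217077159/2004002 ≈ 2.0071e+5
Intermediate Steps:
Z(T) = 2/(-8 + T)
x(l) = 1/(6 + l)
b(c) = -⅓ - 1/(9*(6 + c)) (b(c) = -(1/(6 + c) - 1*(-3))/9 = -(1/(6 + c) + 3)/9 = -(3 + 1/(6 + c))/9 = -⅓ - 1/(9*(6 + c)))
j(y) = ⅔ - 6*y² (j(y) = -3*((y² + y*y) + 2/(-8 - 1)) = -3*((y² + y²) + 2/(-9)) = -3*(2*y² + 2*(-⅑)) = -3*(2*y² - 2/9) = -3*(-2/9 + 2*y²) = ⅔ - 6*y²)
G(q, s) = 8/3 - 2*(-19 - 12/s)²/(27*(6 + 4/s)²) (G(q, s) = 2 + (⅔ - 6*(-19 - 12/s)²/(81*(6 + 4/s)²)) = 2 + (⅔ - 2*(-19 - 12/s)²/(27*(6 + 4/s)²)) = 8/3 - 2*(-19 - 12/s)²/(27*(6 + 4/s)²))
(-107482 + G(-439, 333)) + 308187 = (-107482 + (432 + 935*333² + 1272*333)/(54*(4 + 9*333² + 12*333))) + 308187 = (-107482 + (432 + 935*110889 + 423576)/(54*(4 + 9*110889 + 3996))) + 308187 = (-107482 + (432 + 103681215 + 423576)/(54*(4 + 998001 + 3996))) + 308187 = (-107482 + (1/54)*104105223/1002001) + 308187 = (-107482 + (1/54)*(1/1002001)*104105223) + 308187 = (-107482 + 3855749/2004002) + 308187 = -215390287215/2004002 + 308187 = 402217077159/2004002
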